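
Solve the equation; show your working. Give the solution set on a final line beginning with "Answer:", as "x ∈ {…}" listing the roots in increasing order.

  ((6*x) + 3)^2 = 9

Step 1. [((6*x) + 3)^2 = 9] √ both sides: 9 ≥ 0 gives two branches. So sqrt: (6*x) + 3 = 3 or -3.
Step 2. [(6*x) + 3 = 3 or -3] peel the +3: subtract 3 from each side. So sub: 6*x = 0 or -6.
Step 3. [6*x = 0 or -6] LHS = 6·(…); ÷6 both sides ⇒ div: x = 0 or -1.

Answer: x ∈ {-1, 0}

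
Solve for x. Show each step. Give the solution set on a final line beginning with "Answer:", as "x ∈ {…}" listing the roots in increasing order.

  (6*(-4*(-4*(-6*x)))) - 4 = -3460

Step 1. [(6*(-4*(-4*(-6*x)))) - 4 = -3460] -4 is outermost — add 4 both sides. So sub: 6*(-4*(-4*(-6*x))) = -3456.
Step 2. [6*(-4*(-4*(-6*x))) = -3456] 6·(inner) — divide through by 6. So div: -4*(-4*(-6*x)) = -576.
Step 3. [-4*(-4*(-6*x)) = -576] -4 out front; divide by -4 ⇒ div: -4*(-6*x) = 144.
Step 4. [-4*(-6*x) = 144] -4·(inner) — divide through by -4. So div: -6*x = -36.
Step 5. [-6*x = -36] divide by the outer -6, so div: x = 6.

Answer: x ∈ {6}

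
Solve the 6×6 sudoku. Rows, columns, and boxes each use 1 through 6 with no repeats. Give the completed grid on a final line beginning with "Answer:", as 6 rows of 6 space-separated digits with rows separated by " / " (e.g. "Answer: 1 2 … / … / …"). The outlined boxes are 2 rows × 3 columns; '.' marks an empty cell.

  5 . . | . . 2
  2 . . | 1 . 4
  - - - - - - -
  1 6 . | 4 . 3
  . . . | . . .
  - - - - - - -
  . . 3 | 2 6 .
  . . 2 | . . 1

Step 1. [r6c5∈{3,4,5}] r6c5 is the only open cell in col 5 admitting 4, so r6c5=4.
Step 2. [r4c2∈{2,3,4,5}] 2 has one home in col 2: r4c2, so r4c2=2.
Step 3. [r2c5∈{3,5}] in row 2, 5 fits only at r2c5. So r2c5=5.
Step 4. [r5c2∈{1,4,5}] 1 has one home in row 5: r5c2, so r5c2=1.
Step 5. [r1c4∈{3,6}] across box 2, 6 lands solely at r1c4 ⇒ r1c4=6.
Step 6. [r4c4∈{5}] r4c4 has the single candidate 5. So r4c4=5.
Step 7. [r1c2∈{3,4}] col 2 places 4 nowhere but r1c2. So r1c2=4.
Step 8. [r4c1∈{3,4}] in row 4, 3 fits only at r4c1. So r4c1=3.
Step 9. [r3c5∈{2}] r3c5 is down to just 2 ⇒ r3c5=2.
Step 10. [r6c2∈{5}] r6c2's peers cover all but 5, so r6c2=5.
Step 11. [r1c5∈{3}] only 3 remains possible at r1c5, so r1c5=3.
Step 12. [r4c3∈{4}] r4c3's peers cover all but 4 ⇒ r4c3=4.
Step 13. [r3c3∈{5}] r3c3 is down to just 5. So r3c3=5.
Step 14. [r2c3∈{6}] only 6 remains possible at r2c3, so r2c3=6.
Step 15. [r4c6∈{6}] nothing but 6 survives at r4c6. So r4c6=6.
Step 16. [r5c1∈{4}] r5c1 has the single candidate 4 ⇒ r5c1=4.
Step 17. [r6c1∈{6}] nothing but 6 survives at r6c1 ⇒ r6c1=6.
Step 18. [r1c3∈{1}] r1c3 is down to just 1, so r1c3=1.
Step 19. [r2c2∈{3}] r2c2's peers cover all but 3 ⇒ r2c2=3.
Step 20. [r5c6∈{5}] r5c6 is down to just 5, so r5c6=5.
Step 21. [r6c4∈{3}] only 3 remains possible at r6c4. So r6c4=3.
Step 22. [r4c5∈{1}] r4c5's peers cover all but 1. So r4c5=1.

Answer: 5 4 1 6 3 2 / 2 3 6 1 5 4 / 1 6 5 4 2 3 / 3 2 4 5 1 6 / 4 1 3 2 6 5 / 6 5 2 3 4 1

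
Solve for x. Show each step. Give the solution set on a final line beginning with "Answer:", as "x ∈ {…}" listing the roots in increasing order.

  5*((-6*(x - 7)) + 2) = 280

Step 1. [5*((-6*(x - 7)) + 2) = 280] 5 out front; divide by 5. So div: (-6*(x - 7)) + 2 = 56.
Step 2. [(-6*(x - 7)) + 2 = 56] subtract 2: x sits inside (… + 2). So sub: -6*(x - 7) = 54.
Step 3. [-6*(x - 7) = 54] LHS = -6·(…); ÷-6 both sides. So div: x - 7 = -9.
Step 4. [x - 7 = -9] -7 is outermost — add 7 both sides ⇒ sub: x = -2.

Answer: x ∈ {-2}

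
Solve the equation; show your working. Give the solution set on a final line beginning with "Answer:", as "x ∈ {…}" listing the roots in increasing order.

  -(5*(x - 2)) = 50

Step 1. [-(5*(x - 2)) = 50] leading − — multiply by −1. So neg: 5*(x - 2) = -50.
Step 2. [5*(x - 2) = -50] divide by the outer 5, so div: x - 2 = -10.
Step 3. [x - 2 = -10] the outer -2 inverts by adding 2, so sub: x = -8.

Answer: x ∈ {-8}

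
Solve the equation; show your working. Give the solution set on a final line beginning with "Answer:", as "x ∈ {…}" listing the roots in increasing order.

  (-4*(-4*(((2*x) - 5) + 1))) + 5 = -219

Step 1. [(-4*(-4*(((2*x) - 5) + 1))) + 5 = -219] peel the +5: subtract 5 from each side, so sub: -4*(-4*(((2*x) - 5) + 1)) = -224.
Step 2. [-4*(-4*(((2*x) - 5) + 1)) = -224] leading coefficient -4: divide by -4. So div: -4*(((2*x) - 5) + 1) = 56.
Step 3. [-4*(((2*x) - 5) + 1) = 56] -4·(inner) — divide through by -4, so div: ((2*x) - 5) + 1 = -14.
Step 4. [((2*x) - 5) + 1 = -14] +1 is outermost — subtract 1 both sides, so sub: (2*x) - 5 = -15.
Step 5. [(2*x) - 5 = -15] the outer -5 inverts by adding 5, so sub: 2*x = -10.
Step 6. [2*x = -10] 2·(inner) — divide through by 2 ⇒ div: x = -5.

Answer: x ∈ {-5}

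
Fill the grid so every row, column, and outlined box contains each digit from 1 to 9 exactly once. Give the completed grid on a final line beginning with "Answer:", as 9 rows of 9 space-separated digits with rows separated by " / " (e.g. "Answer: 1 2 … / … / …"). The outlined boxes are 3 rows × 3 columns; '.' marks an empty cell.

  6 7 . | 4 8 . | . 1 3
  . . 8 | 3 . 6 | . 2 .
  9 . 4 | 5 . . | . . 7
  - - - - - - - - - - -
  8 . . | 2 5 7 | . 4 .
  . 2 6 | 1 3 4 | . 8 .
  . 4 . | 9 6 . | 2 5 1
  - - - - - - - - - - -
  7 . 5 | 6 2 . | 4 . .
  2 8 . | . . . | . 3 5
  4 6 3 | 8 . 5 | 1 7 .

Step 1. [r5c9∈{9}] r5c9 has the single candidate 9 ⇒ r5c9=9.
Step 2. [r9c5∈{9}] nothing but 9 survives at r9c5, so r9c5=9.
Step 3. [r2c1∈{1,5}] col 1 places 1 nowhere but r2c1, so r2c1=1.
Step 4. [r8c6∈{1}] nothing but 1 survives at r8c6, so r8c6=1.
Step 5. [r2c7∈{5,9}] 9 has one home in row 2: r2c7. So r2c7=9.
Step 6. [r7c2∈{1,9}] row 7 places 1 nowhere but r7c2 ⇒ r7c2=1.
Step 7. [r8c7∈{6}] nothing but 6 survives at r8c7 ⇒ r8c7=6.
Step 8. [r4c2∈{3,9}] across col 2, 9 lands solely at r4c2, so r4c2=9.
Step 9. [r2c5∈{7}] r2c5 has the single candidate 7. So r2c5=7.
Step 10. [r1c3∈{2}] nothing but 2 survives at r1c3. So r1c3=2.
Step 11. [r3c2∈{3}] r3c2 is down to just 3. So r3c2=3.
Step 12. [r3c5∈{1}] r3c5 has the single candidate 1 ⇒ r3c5=1.
Step 13. [r7c9∈{8}] r7c9 is down to just 8. So r7c9=8.
Step 14. [r3c7∈{8}] r3c7 is down to just 8 ⇒ r3c7=8.
Step 15. [r5c7∈{7}] r5c7 is down to just 7 ⇒ r5c7=7.
Step 16. [r5c1∈{5}] only 5 remains possible at r5c1 ⇒ r5c1=5.
Step 17. [r1c6∈{9}] only 9 remains possible at r1c6, so r1c6=9.
Step 18. [r6c3∈{7}] only 7 remains possible at r6c3 ⇒ r6c3=7.
Step 19. [r1c7∈{5}] r1c7 is down to just 5. So r1c7=5.
Step 20. [r8c5∈{4}] r8c5 is down to just 4. So r8c5=4.
Step 21. [r6c6∈{8}] r6c6 has the single candidate 8 ⇒ r6c6=8.
Step 22. [r7c6∈{3}] r7c6 has the single candidate 3, so r7c6=3.
Step 23. [r8c4∈{7}] only 7 remains possible at r8c4, so r8c4=7.
Step 24. [r2c2∈{5}] r2c2's peers cover all but 5 ⇒ r2c2=5.
Step 25. [r6c1∈{3}] nothing but 3 survives at r6c1, so r6c1=3.
Step 26. [r4c3∈{1}] nothing but 1 survives at r4c3, so r4c3=1.
Step 27. [r8c3∈{9}] r8c3's peers cover all but 9 ⇒ r8c3=9.
Step 28. [r3c8∈{6}] r3c8's peers cover all but 6. So r3c8=6.
Step 29. [r2c9∈{4}] r2c9 is down to just 4. So r2c9=4.
Step 30. [r4c9∈{6}] r4c9 has the single candidate 6. So r4c9=6.
Step 31. [r3c6∈{2}] r3c6's peers cover all but 2. So r3c6=2.
Step 32. [r9c9∈{2}] r9c9's peers cover all but 2. So r9c9=2.
Step 33. [r4c7∈{3}] r4c7 has the single candidate 3. So r4c7=3.
Step 34. [r7c8∈{9}] r7c8 is down to just 9. So r7c8=9.

Answer: 6 7 2 4 8 9 5 1 3 / 1 5 8 3 7 6 9 2 4 / 9 3 4 5 1 2 8 6 7 / 8 9 1 2 5 7 3 4 6 / 5 2 6 1 3 4 7 8 9 / 3 4 7 9 6 8 2 5 1 / 7 1 5 6 2 3 4 9 8 / 2 8 9 7 4 1 6 3 5 / 4 6 3 8 9 5 1 7 2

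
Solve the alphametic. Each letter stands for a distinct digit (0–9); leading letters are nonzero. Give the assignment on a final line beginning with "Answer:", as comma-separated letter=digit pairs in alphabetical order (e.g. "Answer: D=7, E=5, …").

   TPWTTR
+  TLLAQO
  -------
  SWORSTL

Step 1. [col 1: R + O ≡ L (mod 10)] several values work for O in column 1 (R + O ≡ L (mod 10), carry-in 0); try O=2 ⇒ O=2.
Step 2. [col 1: R + O ≡ L (mod 10)] several values work for R in column 1 (R + O ≡ L (mod 10), carry-in 0); try R=4 ⇒ R=4.
Step 3. [col 1: R + O ≡ L (mod 10)] in column 1 we have R+O≡L with carry-in 0; given R=4, O=2 and digits 2,4 already taken and all letters distinct, that pins L to 6 ⇒ L=6.
Step 4. [col 2: T + Q ≡ T (mod 10)] in column 2 we have T+Q≡T with carry-in 0; given nothing yet and digits 2,4,6 already taken and all letters distinct, that pins Q to 0, so Q=0.
Step 5. [col 2: T + Q ≡ T (mod 10)] several values work for T in column 2 (T + Q ≡ T (mod 10), carry-in 0); try T=8 ⇒ T=8.
Step 6. [col 3: T + A ≡ S (mod 10)] column 3 (T + A ≡ S (mod 10), carry-in 0) doesn't pin S yet; pick S=1 and continue, so S=1.
Step 7. [col 3: T + A ≡ S (mod 10)] from column 3 (T=8, S=1, carry-in 0, digits 0,1,2,4,6,8 already taken and all letters distinct): A must equal 3. So A=3.
Step 8. [col 4: W + L ≡ R (mod 10)] in column 4 we have W+L≡R with carry-in 1; given L=6, R=4 and digits 0,1,2,3,4,6,8 already taken and all letters distinct, that pins W to 7, so W=7.
Step 9. [col 5: P + L ≡ O (mod 10)] from column 5 (L=6, O=2, carry-in 1, digits 0,1,2,3,4,6,7,8 already taken and all letters distinct): P must equal 5. So P=5.

Answer: A=3, L=6, O=2, P=5, Q=0, R=4, S=1, T=8, W=7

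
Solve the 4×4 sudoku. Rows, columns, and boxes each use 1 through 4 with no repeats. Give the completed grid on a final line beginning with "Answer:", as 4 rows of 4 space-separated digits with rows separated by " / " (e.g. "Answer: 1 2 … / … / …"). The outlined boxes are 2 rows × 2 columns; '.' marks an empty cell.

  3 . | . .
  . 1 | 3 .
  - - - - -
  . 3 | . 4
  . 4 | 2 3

Step 1. [r3c3∈{1}] r3c3's peers cover all but 1, so r3c3=1.
Step 2. [r2c4∈{2}] nothing but 2 survives at r2c4. So r2c4=2.
Step 3. [r3c1∈{2}] nothing but 2 survives at r3c1 ⇒ r3c1=2.
Step 4. [r1c2∈{2}] r1c2's peers cover all but 2 ⇒ r1c2=2.
Step 5. [r1c3∈{4}] r1c3 has the single candidate 4, so r1c3=4.
Step 6. [r1c4∈{1}] r1c4 is down to just 1. So r1c4=1.
Step 7. [r4c1∈{1}] r4c1 has the single candidate 1 ⇒ r4c1=1.
Step 8. [r2c1∈{4}] r2c1 has the single candidate 4 ⇒ r2c1=4.

Answer: 3 2 4 1 / 4 1 3 2 / 2 3 1 4 / 1 4 2 3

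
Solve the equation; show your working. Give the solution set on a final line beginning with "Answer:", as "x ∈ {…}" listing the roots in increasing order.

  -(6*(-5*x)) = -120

Step 1. [-(6*(-5*x)) = -120] LHS negated; negate both sides, so neg: 6*(-5*x) = 120.
Step 2. [6*(-5*x) = 120] leading coefficient 6: divide by 6. So div: -5*x = 20.
Step 3. [-5*x = 20] divide by the outer -5. So div: x = -4.

Answer: x ∈ {-4}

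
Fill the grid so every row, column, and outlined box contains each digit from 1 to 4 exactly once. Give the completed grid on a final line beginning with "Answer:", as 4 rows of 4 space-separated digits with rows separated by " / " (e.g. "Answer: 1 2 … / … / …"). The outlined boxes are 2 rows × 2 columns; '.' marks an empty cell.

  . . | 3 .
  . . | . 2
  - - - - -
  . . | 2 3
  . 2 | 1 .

Step 1. [r1c4∈{1,4}] col 4 places 1 nowhere but r1c4 ⇒ r1c4=1.
Step 2. [r1c2∈{4}] r1c2 is down to just 4, so r1c2=4.
Step 3. [r3c2∈{1}] r3c2's peers cover all but 1 ⇒ r3c2=1.
Step 4. [r4c1∈{3,4}] 3 has one home in row 4: r4c1 ⇒ r4c1=3.
Step 5. [r1c1∈{2}] r1c1 has the single candidate 2 ⇒ r1c1=2.
Step 6. [r2c2∈{3}] r2c2's peers cover all but 3, so r2c2=3.
Step 7. [r2c1∈{1}] nothing but 1 survives at r2c1 ⇒ r2c1=1.
Step 8. [r2c3∈{4}] r2c3 is down to just 4 ⇒ r2c3=4.
Step 9. [r4c4∈{4}] only 4 remains possible at r4c4 ⇒ r4c4=4.
Step 10. [r3c1∈{4}] r3c1's peers cover all but 4 ⇒ r3c1=4.

Answer: 2 4 3 1 / 1 3 4 2 / 4 1 2 3 / 3 2 1 4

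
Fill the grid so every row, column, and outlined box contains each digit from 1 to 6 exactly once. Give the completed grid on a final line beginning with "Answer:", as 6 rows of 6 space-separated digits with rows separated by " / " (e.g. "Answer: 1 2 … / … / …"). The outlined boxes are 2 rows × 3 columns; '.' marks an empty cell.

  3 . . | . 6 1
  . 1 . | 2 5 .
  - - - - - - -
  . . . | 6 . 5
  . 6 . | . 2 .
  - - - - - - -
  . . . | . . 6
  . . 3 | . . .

Step 1. [r1c4∈{4}] r1c4 is down to just 4, so r1c4=4.
Step 2. [r6c1∈{1,2,4,5,6}] row 6 places 6 nowhere but r6c1, so r6c1=6.
Step 3. [r2c1∈{4}] r2c1's peers cover all but 4. So r2c1=4.
Step 4. [r3c2∈{2,3,4}] across col 2, 3 lands solely at r3c2, so r3c2=3.
Step 5. [r5c5∈{1,3,4}] in col 5, 3 fits only at r5c5 ⇒ r5c5=3.
Step 6. [r4c4∈{1,3}] in col 4, 3 fits only at r4c4, so r4c4=3.
Step 7. [r3c5∈{1,4}] r3c5 is the only open cell in box 4 admitting 1, so r3c5=1.
Step 8. [r3c3∈{2,4}] row 3 places 4 nowhere but r3c3 ⇒ r3c3=4.
Step 9. [r5c2∈{2,4,5}] in row 5, 4 fits only at r5c2, so r5c2=4.
Step 10. [r6c6∈{2,4}] in col 6, 2 fits only at r6c6. So r6c6=2.
Step 11. [r6c2∈{5}] r6c2's peers cover all but 5 ⇒ r6c2=5.
Step 12. [r1c3∈{2,5}] r1c3 is the only open cell in row 1 admitting 5, so r1c3=5.
Step 13. [r5c3∈{1,2}] in col 3, 2 fits only at r5c3, so r5c3=2.
Step 14. [r5c1∈{1}] r5c1 is down to just 1, so r5c1=1.
Step 15. [r4c3∈{1}] r4c3 has the single candidate 1. So r4c3=1.
Step 16. [r2c6∈{3}] r2c6 is down to just 3. So r2c6=3.
Step 17. [r6c5∈{4}] r6c5 has the single candidate 4 ⇒ r6c5=4.
Step 18. [r3c1∈{2}] r3c1's peers cover all but 2, so r3c1=2.
Step 19. [r4c6∈{4}] r4c6 has the single candidate 4 ⇒ r4c6=4.
Step 20. [r1c2∈{2}] nothing but 2 survives at r1c2, so r1c2=2.
Step 21. [r5c4∈{5}] r5c4's peers cover all but 5 ⇒ r5c4=5.
Step 22. [r6c4∈{1}] r6c4 has the single candidate 1 ⇒ r6c4=1.
Step 23. [r2c3∈{6}] only 6 remains possible at r2c3 ⇒ r2c3=6.
Step 24. [r4c1∈{5}] r4c1 is down to just 5 ⇒ r4c1=5.

Answer: 3 2 5 4 6 1 / 4 1 6 2 5 3 / 2 3 4 6 1 5 / 5 6 1 3 2 4 / 1 4 2 5 3 6 / 6 5 3 1 4 2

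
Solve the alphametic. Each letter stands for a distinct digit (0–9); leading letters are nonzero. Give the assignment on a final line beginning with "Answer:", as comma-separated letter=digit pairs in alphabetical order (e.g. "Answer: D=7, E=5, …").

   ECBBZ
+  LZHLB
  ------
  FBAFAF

Step 1. [col 1: Z + B ≡ F (mod 10)] column 1 (Z + B ≡ F (mod 10), carry-in 0) doesn't pin Z yet; pick Z=7 and continue ⇒ Z=7.
Step 2. [col 1: Z + B ≡ F (mod 10)] B=4 is one option consistent with column 1 (Z + B ≡ F (mod 10), carry-in 0) — take it ⇒ B=4.
Step 3. [col 1: Z + B ≡ F (mod 10)] column 1 reads Z+B+carry(0)=F with Z=7, B=4; with digits 4,7 already taken and all letters distinct, the only value for F is 1, so F=1.
Step 4. [col 2: B + L ≡ A (mod 10)] A=0 is one option consistent with column 2 (B + L ≡ A (mod 10), carry-in 1) — take it, so A=0.
Step 5. [col 2: B + L ≡ A (mod 10)] from column 2 (B=4, A=0, carry-in 1, digits 0,1,4,7 already taken and all letters distinct): L must equal 5, so L=5.
Step 6. [col 3: B + H ≡ F (mod 10)] column 3: given B=4, F=1, carry-in 1, and digits 0,1,4,5,7 already taken and all letters distinct, B+H≡F (mod 10) forces H=6, so H=6.
Step 7. [col 4: C + Z ≡ A (mod 10)] column 4 reads C+Z+carry(1)=A with Z=7, A=0; with digits 0,1,4,5,6,7 already taken and all letters distinct, the only value for C is 2 ⇒ C=2.
Step 8. [col 5: E + L ≡ B (mod 10)] column 5 reads E+L+carry(1)=B with L=5, B=4; with digits 0,1,2,4,5,6,7 already taken and all letters distinct, the only value for E is 8, so E=8.

Answer: A=0, B=4, C=2, E=8, F=1, H=6, L=5, Z=7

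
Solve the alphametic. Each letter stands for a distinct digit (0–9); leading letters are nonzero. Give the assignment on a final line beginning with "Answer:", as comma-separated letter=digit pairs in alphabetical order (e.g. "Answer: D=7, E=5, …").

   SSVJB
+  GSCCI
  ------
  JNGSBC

Step 1. [col 1: B + I ≡ C (mod 10)] column 1 (B + I ≡ C (mod 10), carry-in 0) doesn't pin C yet; pick C=4 and continue, so C=4.
Step 2. [col 1: B + I ≡ C (mod 10)] B=6 is one option consistent with column 1 (B + I ≡ C (mod 10), carry-in 0) — take it ⇒ B=6.
Step 3. [col 1: B + I ≡ C (mod 10)] from column 1 (B=6, C=4, carry-in 0, digits 4,6 already taken and all letters distinct): I must equal 8. So I=8.
Step 4. [col 2: J + C ≡ B (mod 10)] in column 2 we have J+C≡B with carry-in 1; given C=4, B=6 and digits 4,6,8 already taken and all letters distinct, that pins J to 1. So J=1.
Step 5. [col 3: V + C ≡ S (mod 10)] V=9 is one option consistent with column 3 (V + C ≡ S (mod 10), carry-in 0) — take it ⇒ V=9.
Step 6. [col 3: V + C ≡ S (mod 10)] column 3: given V=9, C=4, carry-in 0, and digits 1,4,6,8,9 already taken and all letters distinct, V+C≡S (mod 10) forces S=3. So S=3.
Step 7. [col 4: S + S ≡ G (mod 10)] in column 4 we have S+S≡G with carry-in 1; given S=3 and digits 1,3,4,6,8,9 already taken and all letters distinct, that pins G to 7 ⇒ G=7.
Step 8. [col 5: S + G ≡ N (mod 10)] column 5 reads S+G+carry(0)=N with S=3, G=7; with digits 1,3,4,6,7,8,9 already taken and all letters distinct, the only value for N is 0 ⇒ N=0.

Answer: B=6, C=4, G=7, I=8, J=1, N=0, S=3, V=9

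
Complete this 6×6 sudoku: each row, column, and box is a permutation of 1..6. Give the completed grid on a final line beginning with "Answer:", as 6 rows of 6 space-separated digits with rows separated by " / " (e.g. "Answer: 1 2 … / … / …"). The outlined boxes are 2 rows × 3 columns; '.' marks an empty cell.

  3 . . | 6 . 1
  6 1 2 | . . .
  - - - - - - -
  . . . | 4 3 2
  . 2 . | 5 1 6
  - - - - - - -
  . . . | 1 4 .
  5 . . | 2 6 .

Step 1. [r6c6∈{3}] r6c6 is down to just 3 ⇒ r6c6=3.
Step 2. [r5c2∈{3,6}] 3 has one home in col 2: r5c2 ⇒ r5c2=3.
Step 3. [r3c2∈{5,6}] r3c2 is the only open cell in col 2 admitting 6, so r3c2=6.
Step 4. [r1c2∈{4,5}] col 2 places 5 nowhere but r1c2 ⇒ r1c2=5.
Step 5. [r6c3∈{1,4}] in row 6, 1 fits only at r6c3. So r6c3=1.
Step 6. [r2c5∈{5}] r2c5 has the single candidate 5. So r2c5=5.
Step 7. [r4c1∈{4}] r4c1 is down to just 4 ⇒ r4c1=4.
Step 8. [r5c3∈{6}] nothing but 6 survives at r5c3. So r5c3=6.
Step 9. [r4c3∈{3}] nothing but 3 survives at r4c3, so r4c3=3.
Step 10. [r3c1∈{1}] only 1 remains possible at r3c1. So r3c1=1.
Step 11. [r1c3∈{4}] r1c3 is down to just 4 ⇒ r1c3=4.
Step 12. [r1c5∈{2}] r1c5 has the single candidate 2 ⇒ r1c5=2.
Step 13. [r3c3∈{5}] only 5 remains possible at r3c3, so r3c3=5.
Step 14. [r5c6∈{5}] r5c6's peers cover all but 5. So r5c6=5.
Step 15. [r6c2∈{4}] r6c2 is down to just 4 ⇒ r6c2=4.
Step 16. [r2c4∈{3}] r2c4 has the single candidate 3 ⇒ r2c4=3.
Step 17. [r2c6∈{4}] nothing but 4 survives at r2c6 ⇒ r2c6=4.
Step 18. [r5c1∈{2}] nothing but 2 survives at r5c1, so r5c1=2.

Answer: 3 5 4 6 2 1 / 6 1 2 3 5 4 / 1 6 5 4 3 2 / 4 2 3 5 1 6 / 2 3 6 1 4 5 / 5 4 1 2 6 3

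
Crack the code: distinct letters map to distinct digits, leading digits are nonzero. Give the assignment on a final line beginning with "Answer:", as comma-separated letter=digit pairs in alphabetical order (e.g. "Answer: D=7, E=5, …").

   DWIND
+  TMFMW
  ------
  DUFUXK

Step 1. [col 1: D + W ≡ K (mod 10)] column 1 (D + W ≡ K (mod 10), carry-in 0) doesn't pin K yet; pick K=5 and continue ⇒ K=5.
Step 2. [col 1: D + W ≡ K (mod 10)] no forcing yet in column 1 (carry-in 0); W=4 is free and consistent — try it, so W=4.
Step 3. [col 1: D + W ≡ K (mod 10)] from column 1 (W=4, K=5, carry-in 0, digits 4,5 already taken and all letters distinct): D must equal 1. So D=1.
Step 4. [col 2: N + M ≡ X (mod 10)] column 2 (N + M ≡ X (mod 10), carry-in 0) doesn't pin X yet; pick X=8 and continue. So X=8.
Step 5. [col 2: N + M ≡ X (mod 10)] column 2 (N + M ≡ X (mod 10), carry-in 0) doesn't pin M yet; pick M=2 and continue, so M=2.
Step 6. [col 2: N + M ≡ X (mod 10)] in column 2 we have N+M≡X with carry-in 0; given M=2, X=8 and digits 1,2,4,5,8 already taken and all letters distinct, that pins N to 6 ⇒ N=6.
Step 7. [col 3: I + F ≡ U (mod 10)] column 3: given nothing yet, carry-in 0, and digits 1,2,4,5,6,8 already taken and all letters distinct, I+F≡U (mod 10) forces U=0, so U=0.
Step 8. [col 3: I + F ≡ U (mod 10)] several values work for I in column 3 (I + F ≡ U (mod 10), carry-in 0); try I=3 ⇒ I=3.
Step 9. [col 3: I + F ≡ U (mod 10)] column 3: given I=3, U=0, carry-in 0, and digits 0,1,2,3,4,5,6,8 already taken and all letters distinct, I+F≡U (mod 10) forces F=7 ⇒ F=7.
Step 10. [col 5: D + T ≡ U (mod 10)] column 5 reads D+T+carry(0)=U with D=1, U=0; with digits 0,1,2,3,4,5,6,7,8 already taken and all letters distinct, the only value for T is 9 ⇒ T=9.

Answer: D=1, F=7, I=3, K=5, M=2, N=6, T=9, U=0, W=4, X=8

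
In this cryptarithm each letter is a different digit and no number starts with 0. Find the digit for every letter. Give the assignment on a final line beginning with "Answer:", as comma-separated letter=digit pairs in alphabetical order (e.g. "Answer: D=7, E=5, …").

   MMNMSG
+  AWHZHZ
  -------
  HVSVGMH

Step 1. [col 1: G + Z ≡ H (mod 10)] no forcing yet in column 1 (carry-in 0); H=1 is free and consistent — try it, so H=1.
Step 2. [col 1: G + Z ≡ H (mod 10)] several values work for G in column 1 (G + Z ≡ H (mod 10), carry-in 0); try G=9. So G=9.
Step 3. [col 1: G + Z ≡ H (mod 10)] in column 1 we have G+Z≡H with carry-in 0; given G=9, H=1 and digits 1,9 already taken and all letters distinct, that pins Z to 2 ⇒ Z=2.
Step 4. [col 2: S + H ≡ M (mod 10)] M=7 is one option consistent with column 2 (S + H ≡ M (mod 10), carry-in 1) — take it ⇒ M=7.
Step 5. [col 2: S + H ≡ M (mod 10)] column 2 reads S+H+carry(1)=M with H=1, M=7; with digits 1,2,7,9 already taken and all letters distinct, the only value for S is 5. So S=5.
Step 6. [col 4: N + H ≡ V (mod 10)] column 4: given H=1, carry-in 0, and digits 1,2,5,7,9 already taken and all letters distinct, N+H≡V (mod 10) forces V=4. So V=4.
Step 7. [col 4: N + H ≡ V (mod 10)] in column 4 we have N+H≡V with carry-in 0; given H=1, V=4 and digits 1,2,4,5,7,9 already taken and all letters distinct, that pins N to 3, so N=3.
Step 8. [col 5: M + W ≡ S (mod 10)] column 5 reads M+W+carry(0)=S with M=7, S=5; with digits 1,2,3,4,5,7,9 already taken and all letters distinct, the only value for W is 8. So W=8.
Step 9. [col 6: M + A ≡ V (mod 10)] from column 6 (M=7, V=4, carry-in 1, digits 1,2,3,4,5,7,8,9 already taken and all letters distinct): A must equal 6, so A=6.

Answer: A=6, G=9, H=1, M=7, N=3, S=5, V=4, W=8, Z=2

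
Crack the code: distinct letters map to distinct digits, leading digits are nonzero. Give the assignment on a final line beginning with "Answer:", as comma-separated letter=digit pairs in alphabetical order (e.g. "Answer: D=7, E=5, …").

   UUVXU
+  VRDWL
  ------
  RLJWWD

Step 1. [col 1: U + L ≡ D (mod 10)] column 1 (U + L ≡ D (mod 10), carry-in 0) doesn't pin U yet; pick U=8 and continue, so U=8.
Step 2. [col 1: U + L ≡ D (mod 10)] L=6 is one option consistent with column 1 (U + L ≡ D (mod 10), carry-in 0) — take it ⇒ L=6.
Step 3. [col 1: U + L ≡ D (mod 10)] in column 1 we have U+L≡D with carry-in 0; given U=8, L=6 and digits 6,8 already taken and all letters distinct, that pins D to 4. So D=4.
Step 4. [R] the sum has 6 digits but both addends have 5; that extra leading digit R is the final carry, namely 1, so R=1.
Step 5. [col 2: X + W ≡ W (mod 10)] column 2 reads X+W+carry(1)=W with nothing yet; with digits 1,4,6,8 already taken and all letters distinct, the only value for X is 9 ⇒ X=9.
Step 6. [col 2: X + W ≡ W (mod 10)] several values work for W in column 2 (X + W ≡ W (mod 10), carry-in 1); try W=2 ⇒ W=2.
Step 7. [col 3: V + D ≡ W (mod 10)] column 3 reads V+D+carry(1)=W with D=4, W=2; with digits 1,2,4,6,8,9 already taken and all letters distinct, the only value for V is 7 ⇒ V=7.
Step 8. [col 4: U + R ≡ J (mod 10)] column 4: given U=8, R=1, carry-in 1, and digits 1,2,4,6,7,8,9 already taken and all letters distinct, U+R≡J (mod 10) forces J=0, so J=0.

Answer: D=4, J=0, L=6, R=1, U=8, V=7, W=2, X=9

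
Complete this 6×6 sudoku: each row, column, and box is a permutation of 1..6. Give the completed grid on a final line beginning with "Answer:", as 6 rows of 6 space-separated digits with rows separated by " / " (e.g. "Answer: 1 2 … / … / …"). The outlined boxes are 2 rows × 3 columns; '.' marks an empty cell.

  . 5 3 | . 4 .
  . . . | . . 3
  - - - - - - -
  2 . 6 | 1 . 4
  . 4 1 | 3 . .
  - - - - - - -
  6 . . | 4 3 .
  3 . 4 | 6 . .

Step 1. [r2c3∈{2}] only 2 remains possible at r2c3. So r2c3=2.
Step 2. [r1c6∈{1,2,6}] r1c6 is the only open cell in row 1 admitting 6 ⇒ r1c6=6.
Step 3. [r3c5∈{5}] only 5 remains possible at r3c5 ⇒ r3c5=5.
Step 4. [r4c6∈{2}] nothing but 2 survives at r4c6, so r4c6=2.
Step 5. [r2c5∈{1}] r2c5 has the single candidate 1 ⇒ r2c5=1.
Step 6. [r6c6∈{1,5}] r6c6 is the only open cell in row 6 admitting 5. So r6c6=5.
Step 7. [r6c2∈{1,2}] 1 has one home in row 6: r6c2, so r6c2=1.
Step 8. [r2c4∈{5}] r2c4's peers cover all but 5 ⇒ r2c4=5.
Step 9. [r4c1∈{5}] nothing but 5 survives at r4c1, so r4c1=5.
Step 10. [r5c2∈{2}] only 2 remains possible at r5c2 ⇒ r5c2=2.
Step 11. [r2c1∈{4}] r2c1 is down to just 4. So r2c1=4.
Step 12. [r1c1∈{1}] only 1 remains possible at r1c1 ⇒ r1c1=1.
Step 13. [r2c2∈{6}] r2c2 is down to just 6 ⇒ r2c2=6.
Step 14. [r5c6∈{1}] only 1 remains possible at r5c6. So r5c6=1.
Step 15. [r6c5∈{2}] r6c5 is down to just 2. So r6c5=2.
Step 16. [r4c5∈{6}] nothing but 6 survives at r4c5 ⇒ r4c5=6.
Step 17. [r3c2∈{3}] only 3 remains possible at r3c2, so r3c2=3.
Step 18. [r1c4∈{2}] nothing but 2 survives at r1c4 ⇒ r1c4=2.
Step 19. [r5c3∈{5}] only 5 remains possible at r5c3, so r5c3=5.

Answer: 1 5 3 2 4 6 / 4 6 2 5 1 3 / 2 3 6 1 5 4 / 5 4 1 3 6 2 / 6 2 5 4 3 1 / 3 1 4 6 2 5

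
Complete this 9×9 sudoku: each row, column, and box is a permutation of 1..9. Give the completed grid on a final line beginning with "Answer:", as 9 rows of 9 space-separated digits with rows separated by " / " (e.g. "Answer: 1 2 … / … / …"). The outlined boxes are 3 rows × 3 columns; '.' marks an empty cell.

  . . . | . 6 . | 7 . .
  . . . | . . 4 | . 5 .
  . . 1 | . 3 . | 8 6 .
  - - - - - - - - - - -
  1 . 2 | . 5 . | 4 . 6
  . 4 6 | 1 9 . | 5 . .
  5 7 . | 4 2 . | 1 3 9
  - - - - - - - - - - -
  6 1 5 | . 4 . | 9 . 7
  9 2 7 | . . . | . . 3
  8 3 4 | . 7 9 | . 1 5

Step 1. [r1c8∈{2,4,9}] col 8 places 9 nowhere but r1c8 ⇒ r1c8=9.
Step 2. [r2c3∈{3,8,9}] in col 3, 9 fits only at r2c3, so r2c3=9.
Step 3. [r5c9∈{2,8}] col 9 places 8 nowhere but r5c9 ⇒ r5c9=8.
Step 4. [r5c1∈{3}] r5c1 has the single candidate 3 ⇒ r5c1=3.
Step 5. [r5c6∈{7}] only 7 remains possible at r5c6, so r5c6=7.
Step 6. [r3c2∈{5}] r3c2 has the single candidate 5. So r3c2=5.
Step 7. [r3c6∈{2}] nothing but 2 survives at r3c6, so r3c6=2.
Step 8. [r1c2∈{8}] only 8 remains possible at r1c2 ⇒ r1c2=8.
Step 9. [r8c7∈{6}] r8c7 is down to just 6 ⇒ r8c7=6.
Step 10. [r9c7∈{2}] only 2 remains possible at r9c7. So r9c7=2.
Step 11. [r7c8∈{8}] r7c8's peers cover all but 8, so r7c8=8.
Step 12. [r1c4∈{5}] r1c4's peers cover all but 5 ⇒ r1c4=5.
Step 13. [r8c4∈{8}] r8c4 is down to just 8 ⇒ r8c4=8.
Step 14. [r1c6∈{1}] r1c6 is down to just 1, so r1c6=1.
Step 15. [r4c6∈{3,8}] 8 has one home in row 4: r4c6 ⇒ r4c6=8.
Step 16. [r3c9∈{4}] r3c9 has the single candidate 4 ⇒ r3c9=4.
Step 17. [r2c4∈{7}] nothing but 7 survives at r2c4. So r2c4=7.
Step 18. [r1c9∈{2}] only 2 remains possible at r1c9. So r1c9=2.
Step 19. [r7c6∈{3}] r7c6 is down to just 3 ⇒ r7c6=3.
Step 20. [r8c8∈{4}] r8c8 is down to just 4. So r8c8=4.
Step 21. [r5c8∈{2}] r5c8 has the single candidate 2, so r5c8=2.
Step 22. [r4c2∈{9}] r4c2 has the single candidate 9. So r4c2=9.
Step 23. [r6c3∈{8}] r6c3 is down to just 8. So r6c3=8.
Step 24. [r7c4∈{2}] r7c4 has the single candidate 2, so r7c4=2.
Step 25. [r9c4∈{6}] r9c4's peers cover all but 6. So r9c4=6.
Step 26. [r1c1∈{4}] only 4 remains possible at r1c1 ⇒ r1c1=4.
Step 27. [r4c4∈{3}] r4c4 is down to just 3, so r4c4=3.
Step 28. [r8c5∈{1}] r8c5 is down to just 1 ⇒ r8c5=1.
Step 29. [r2c1∈{2}] r2c1's peers cover all but 2 ⇒ r2c1=2.
Step 30. [r6c6∈{6}] nothing but 6 survives at r6c6, so r6c6=6.
Step 31. [r2c5∈{8}] nothing but 8 survives at r2c5. So r2c5=8.
Step 32. [r2c2∈{6}] r2c2's peers cover all but 6, so r2c2=6.
Step 33. [r4c8∈{7}] nothing but 7 survives at r4c8 ⇒ r4c8=7.
Step 34. [r3c1∈{7}] only 7 remains possible at r3c1 ⇒ r3c1=7.
Step 35. [r1c3∈{3}] r1c3 has the single candidate 3 ⇒ r1c3=3.
Step 36. [r3c4∈{9}] r3c4 has the single candidate 9. So r3c4=9.
Step 37. [r2c7∈{3}] r2c7 is down to just 3. So r2c7=3.
Step 38. [r2c9∈{1}] r2c9 is down to just 1, so r2c9=1.
Step 39. [r8c6∈{5}] only 5 remains possible at r8c6 ⇒ r8c6=5.

Answer: 4 8 3 5 6 1 7 9 2 / 2 6 9 7 8 4 3 5 1 / 7 5 1 9 3 2 8 6 4 / 1 9 2 3 5 8 4 7 6 / 3 4 6 1 9 7 5 2 8 / 5 7 8 4 2 6 1 3 9 / 6 1 5 2 4 3 9 8 7 / 9 2 7 8 1 5 6 4 3 / 8 3 4 6 7 9 2 1 5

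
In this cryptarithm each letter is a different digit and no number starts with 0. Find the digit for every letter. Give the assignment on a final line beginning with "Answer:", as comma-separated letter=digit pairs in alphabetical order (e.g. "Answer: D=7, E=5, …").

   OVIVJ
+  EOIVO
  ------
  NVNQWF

Step 1. [col 1: J + O ≡ F (mod 10)] column 1 (J + O ≡ F (mod 10), carry-in 0) doesn't pin F yet; pick F=9 and continue. So F=9.
Step 2. [N] adding two 5-digit numbers gives at most 5+1 digits, and here it does — N is that final carry and must be 1 ⇒ N=1.
Step 3. [col 1: J + O ≡ F (mod 10)] several values work for O in column 1 (J + O ≡ F (mod 10), carry-in 0); try O=6. So O=6.
Step 4. [col 1: J + O ≡ F (mod 10)] from column 1 (O=6, F=9, carry-in 0, digits 1,6,9 already taken and all letters distinct): J must equal 3 ⇒ J=3.
Step 5. [col 2: V + V ≡ W (mod 10)] column 2 (V + V ≡ W (mod 10), carry-in 0) doesn't pin W yet; pick W=8 and continue, so W=8.
Step 6. [col 2: V + V ≡ W (mod 10)] column 2: given W=8, carry-in 0, and digits 1,3,6,8,9 already taken and all letters distinct, V+V≡W (mod 10) forces V=4 ⇒ V=4.
Step 7. [col 3: I + I ≡ Q (mod 10)] from column 3 (nothing yet, carry-in 0, digits 1,3,4,6,8,9 already taken and all letters distinct): I must equal 5. So I=5.
Step 8. [col 3: I + I ≡ Q (mod 10)] column 3 reads I+I+carry(0)=Q with I=5; with digits 1,3,4,5,6,8,9 already taken and all letters distinct, the only value for Q is 0 ⇒ Q=0.
Step 9. [col 5: O + E ≡ V (mod 10)] column 5 reads O+E+carry(1)=V with O=6, V=4; with digits 0,1,3,4,5,6,8,9 already taken and all letters distinct, the only value for E is 7. So E=7.

Answer: E=7, F=9, I=5, J=3, N=1, O=6, Q=0, V=4, W=8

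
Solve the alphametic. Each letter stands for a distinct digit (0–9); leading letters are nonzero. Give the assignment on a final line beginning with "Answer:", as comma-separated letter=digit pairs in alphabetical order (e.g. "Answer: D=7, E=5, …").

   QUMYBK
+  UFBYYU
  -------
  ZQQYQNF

Step 1. [col 1: K + U ≡ F (mod 10)] several values work for F in column 1 (K + U ≡ F (mod 10), carry-in 0); try F=3, so F=3.
Step 2. [Z] adding two 6-digit numbers gives at most 6+1 digits, and here it does — Z is that final carry and must be 1 ⇒ Z=1.
Step 3. [col 1: K + U ≡ F (mod 10)] column 1 (K + U ≡ F (mod 10), carry-in 0) doesn't pin K yet; pick K=4 and continue ⇒ K=4.
Step 4. [col 1: K + U ≡ F (mod 10)] in column 1 we have K+U≡F with carry-in 0; given K=4, F=3 and digits 1,3,4 already taken and all letters distinct, that pins U to 9 ⇒ U=9.
Step 5. [col 2: B + Y ≡ N (mod 10)] several values work for B in column 2 (B + Y ≡ N (mod 10), carry-in 1); try B=0, so B=0.
Step 6. [col 2: B + Y ≡ N (mod 10)] several values work for Y in column 2 (B + Y ≡ N (mod 10), carry-in 1); try Y=6. So Y=6.
Step 7. [col 2: B + Y ≡ N (mod 10)] from column 2 (B=0, Y=6, carry-in 1, digits 0,1,3,4,6,9 already taken and all letters distinct): N must equal 7 ⇒ N=7.
Step 8. [col 3: Y + Y ≡ Q (mod 10)] in column 3 we have Y+Y≡Q with carry-in 0; given Y=6 and digits 0,1,3,4,6,7,9 already taken and all letters distinct, that pins Q to 2, so Q=2.
Step 9. [col 4: M + B ≡ Y (mod 10)] column 4: given B=0, Y=6, carry-in 1, and digits 0,1,2,3,4,6,7,9 already taken and all letters distinct, M+B≡Y (mod 10) forces M=5, so M=5.

Answer: B=0, F=3, K=4, M=5, N=7, Q=2, U=9, Y=6, Z=1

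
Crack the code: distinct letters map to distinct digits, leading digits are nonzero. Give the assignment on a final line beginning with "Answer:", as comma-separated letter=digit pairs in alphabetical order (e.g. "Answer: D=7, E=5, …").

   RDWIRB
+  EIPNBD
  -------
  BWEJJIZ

Step 1. [col 1: B + D ≡ Z (mod 10)] B=1 is one option consistent with column 1 (B + D ≡ Z (mod 10), carry-in 0) — take it ⇒ B=1.
Step 2. [col 1: B + D ≡ Z (mod 10)] column 1 (B + D ≡ Z (mod 10), carry-in 0) doesn't pin Z yet; pick Z=9 and continue. So Z=9.
Step 3. [col 1: B + D ≡ Z (mod 10)] column 1: given B=1, Z=9, carry-in 0, and digits 1,9 already taken and all letters distinct, B+D≡Z (mod 10) forces D=8, so D=8.
Step 4. [col 2: R + B ≡ I (mod 10)] several values work for R in column 2 (R + B ≡ I (mod 10), carry-in 0); try R=5 ⇒ R=5.
Step 5. [col 2: R + B ≡ I (mod 10)] from column 2 (R=5, B=1, carry-in 0, digits 1,5,8,9 already taken and all letters distinct): I must equal 6, so I=6.
Step 6. [col 3: I + N ≡ J (mod 10)] no forcing yet in column 3 (carry-in 0); N=7 is free and consistent — try it, so N=7.
Step 7. [col 3: I + N ≡ J (mod 10)] in column 3 we have I+N≡J with carry-in 0; given I=6, N=7 and digits 1,5,6,7,8,9 already taken and all letters distinct, that pins J to 3. So J=3.
Step 8. [col 4: W + P ≡ J (mod 10)] several values work for W in column 4 (W + P ≡ J (mod 10), carry-in 1); try W=0 ⇒ W=0.
Step 9. [col 4: W + P ≡ J (mod 10)] from column 4 (W=0, J=3, carry-in 1, digits 0,1,3,5,6,7,8,9 already taken and all letters distinct): P must equal 2 ⇒ P=2.
Step 10. [col 5: D + I ≡ E (mod 10)] column 5 reads D+I+carry(0)=E with D=8, I=6; with digits 0,1,2,3,5,6,7,8,9 already taken and all letters distinct, the only value for E is 4 ⇒ E=4.

Answer: B=1, D=8, E=4, I=6, J=3, N=7, P=2, R=5, W=0, Z=9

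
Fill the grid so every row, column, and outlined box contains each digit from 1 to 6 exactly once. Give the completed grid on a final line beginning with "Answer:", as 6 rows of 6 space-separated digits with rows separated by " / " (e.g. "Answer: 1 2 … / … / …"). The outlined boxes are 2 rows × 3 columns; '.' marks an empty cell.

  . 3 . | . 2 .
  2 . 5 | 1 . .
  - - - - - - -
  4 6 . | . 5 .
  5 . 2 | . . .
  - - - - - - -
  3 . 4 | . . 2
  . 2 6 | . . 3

Step 1. [r4c2∈{1}] nothing but 1 survives at r4c2 ⇒ r4c2=1.
Step 2. [r2c5∈{3,4,6}] r2c5 is the only open cell in row 2 admitting 3, so r2c5=3.
Step 3. [r2c6∈{4,6}] in row 2, 6 fits only at r2c6, so r2c6=6.
Step 4. [r6c4∈{4,5}] row 6 places 5 nowhere but r6c4, so r6c4=5.
Step 5. [r4c6∈{4}] r4c6 has the single candidate 4. So r4c6=4.
Step 6. [r4c5∈{6}] r4c5's peers cover all but 6. So r4c5=6.
Step 7. [r6c1∈{1}] r6c1 has the single candidate 1. So r6c1=1.
Step 8. [r4c4∈{3}] r4c4's peers cover all but 3. So r4c4=3.
Step 9. [r1c6∈{5}] r1c6's peers cover all but 5, so r1c6=5.
Step 10. [r5c2∈{5}] nothing but 5 survives at r5c2. So r5c2=5.
Step 11. [r3c4∈{2}] r3c4 has the single candidate 2, so r3c4=2.
Step 12. [r6c5∈{4}] r6c5's peers cover all but 4. So r6c5=4.
Step 13. [r3c3∈{3}] r3c3's peers cover all but 3, so r3c3=3.
Step 14. [r2c2∈{4}] nothing but 4 survives at r2c2, so r2c2=4.
Step 15. [r1c4∈{4}] r1c4 is down to just 4. So r1c4=4.
Step 16. [r3c6∈{1}] only 1 remains possible at r3c6 ⇒ r3c6=1.
Step 17. [r5c5∈{1}] nothing but 1 survives at r5c5. So r5c5=1.
Step 18. [r1c3∈{1}] nothing but 1 survives at r1c3. So r1c3=1.
Step 19. [r5c4∈{6}] nothing but 6 survives at r5c4 ⇒ r5c4=6.
Step 20. [r1c1∈{6}] r1c1 has the single candidate 6. So r1c1=6.

Answer: 6 3 1 4 2 5 / 2 4 5 1 3 6 / 4 6 3 2 5 1 / 5 1 2 3 6 4 / 3 5 4 6 1 2 / 1 2 6 5 4 3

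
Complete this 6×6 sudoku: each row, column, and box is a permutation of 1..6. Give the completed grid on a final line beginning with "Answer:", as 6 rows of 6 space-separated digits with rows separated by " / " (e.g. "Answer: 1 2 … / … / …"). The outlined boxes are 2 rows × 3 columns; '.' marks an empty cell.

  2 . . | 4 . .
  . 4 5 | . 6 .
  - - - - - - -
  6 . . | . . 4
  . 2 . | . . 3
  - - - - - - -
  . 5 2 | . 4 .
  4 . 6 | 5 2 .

Step 1. [r6c6∈{1}] only 1 remains possible at r6c6, so r6c6=1.
Step 2. [r1c5∈{1,3,5}] r1c5 is the only open cell in col 5 admitting 3. So r1c5=3.
Step 3. [r1c3∈{1}] r1c3 has the single candidate 1. So r1c3=1.
Step 4. [r3c2∈{1,3}] across col 2, 1 lands solely at r3c2. So r3c2=1.
Step 5. [r5c4∈{3,6}] across col 4, 3 lands solely at r5c4 ⇒ r5c4=3.
Step 6. [r2c4∈{1,2}] across row 2, 1 lands solely at r2c4, so r2c4=1.
Step 7. [r3c5∈{5}] only 5 remains possible at r3c5. So r3c5=5.
Step 8. [r5c6∈{6}] only 6 remains possible at r5c6 ⇒ r5c6=6.
Step 9. [r1c2∈{6}] only 6 remains possible at r1c2, so r1c2=6.
Step 10. [r4c3∈{4}] r4c3's peers cover all but 4. So r4c3=4.
Step 11. [r4c5∈{1}] r4c5 is down to just 1. So r4c5=1.
Step 12. [r3c4∈{2}] nothing but 2 survives at r3c4. So r3c4=2.
Step 13. [r3c3∈{3}] r3c3's peers cover all but 3 ⇒ r3c3=3.
Step 14. [r4c1∈{5}] r4c1 is down to just 5. So r4c1=5.
Step 15. [r1c6∈{5}] r1c6 has the single candidate 5 ⇒ r1c6=5.
Step 16. [r2c6∈{2}] nothing but 2 survives at r2c6, so r2c6=2.
Step 17. [r5c1∈{1}] r5c1's peers cover all but 1 ⇒ r5c1=1.
Step 18. [r2c1∈{3}] r2c1 is down to just 3. So r2c1=3.
Step 19. [r6c2∈{3}] r6c2 has the single candidate 3. So r6c2=3.
Step 20. [r4c4∈{6}] only 6 remains possible at r4c4 ⇒ r4c4=6.

Answer: 2 6 1 4 3 5 / 3 4 5 1 6 2 / 6 1 3 2 5 4 / 5 2 4 6 1 3 / 1 5 2 3 4 6 / 4 3 6 5 2 1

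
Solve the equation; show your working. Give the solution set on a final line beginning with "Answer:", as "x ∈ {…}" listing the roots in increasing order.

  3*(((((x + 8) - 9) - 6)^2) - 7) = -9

Step 1. [3*(((((x + 8) - 9) - 6)^2) - 7) = -9] leading coefficient 3: divide by 3. So div: ((((x + 8) - 9) - 6)^2) - 7 = -3.
Step 2. [((((x + 8) - 9) - 6)^2) - 7 = -3] peel the -7: add 7 from each side. So sub: (((x + 8) - 9) - 6)^2 = 4.
Step 3. [(((x + 8) - 9) - 6)^2 = 4] LHS squared, RHS 4 ≥ 0: apply √ (±) ⇒ sqrt: ((x + 8) - 9) - 6 = 2 or -2.
Step 4. [((x + 8) - 9) - 6 = 2 or -2] -6 is outermost — add 6 both sides, so sub: (x + 8) - 9 = 8 or 4.
Step 5. [(x + 8) - 9 = 8 or 4] -9 is outermost — add 9 both sides, so sub: x + 8 = 17 or 13.
Step 6. [x + 8 = 17 or 13] 8 comes off first (subtract 8), so sub: x = 9 or 5.

Answer: x ∈ {5, 9}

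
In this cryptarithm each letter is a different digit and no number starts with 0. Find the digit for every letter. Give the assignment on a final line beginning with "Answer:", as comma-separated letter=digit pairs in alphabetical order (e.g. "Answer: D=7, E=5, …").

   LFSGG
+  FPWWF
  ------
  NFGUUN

Step 1. [col 1: G + F ≡ N (mod 10)] N=1 is one option consistent with column 1 (G + F ≡ N (mod 10), carry-in 0) — take it, so N=1.
Step 2. [col 1: G + F ≡ N (mod 10)] G=3 is one option consistent with column 1 (G + F ≡ N (mod 10), carry-in 0) — take it. So G=3.
Step 3. [col 1: G + F ≡ N (mod 10)] in column 1 we have G+F≡N with carry-in 0; given G=3, N=1 and digits 1,3 already taken and all letters distinct, that pins F to 8, so F=8.
Step 4. [col 2: G + W ≡ U (mod 10)] no forcing yet in column 2 (carry-in 1); W=2 is free and consistent — try it, so W=2.
Step 5. [col 2: G + W ≡ U (mod 10)] from column 2 (G=3, W=2, carry-in 1, digits 1,2,3,8 already taken and all letters distinct): U must equal 6 ⇒ U=6.
Step 6. [col 3: S + W ≡ U (mod 10)] from column 3 (W=2, U=6, carry-in 0, digits 1,2,3,6,8 already taken and all letters distinct): S must equal 4, so S=4.
Step 7. [col 4: F + P ≡ G (mod 10)] in column 4 we have F+P≡G with carry-in 0; given F=8, G=3 and digits 1,2,3,4,6,8 already taken and all letters distinct, that pins P to 5 ⇒ P=5.
Step 8. [col 5: L + F ≡ F (mod 10)] column 5 reads L+F+carry(1)=F with F=8; with digits 1,2,3,4,5,6,8 already taken and all letters distinct, the only value for L is 9, so L=9.

Answer: F=8, G=3, L=9, N=1, P=5, S=4, U=6, W=2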